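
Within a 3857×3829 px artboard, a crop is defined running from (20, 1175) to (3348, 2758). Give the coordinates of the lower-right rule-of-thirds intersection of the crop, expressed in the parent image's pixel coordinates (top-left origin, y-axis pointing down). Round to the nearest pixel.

x = 2239 px, y = 2230 px

Crop width = 3348 − 20 = 3328 px; one third is 1109.33 px.
Crop height = 2758 − 1175 = 1583 px; one third is 527.67 px.
The lower-right point is two-thirds across and two-thirds down within the crop:
x = 20 + 2 × 1109.33 ≈ 2239; y = 1175 + 2 × 527.67 ≈ 2230.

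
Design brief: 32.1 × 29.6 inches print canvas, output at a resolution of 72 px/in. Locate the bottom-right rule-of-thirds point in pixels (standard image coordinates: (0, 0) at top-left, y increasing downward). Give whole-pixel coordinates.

x = 1541 px, y = 1421 px

In pixels the canvas is 32.1 × 72 = 2311.2 wide and 29.6 × 72 = 2131.2 tall.
The bottom-right point is two-thirds across and two-thirds down:
x = 2 × 2311.2/3 ≈ 1541; y = 2 × 2131.2/3 ≈ 1421.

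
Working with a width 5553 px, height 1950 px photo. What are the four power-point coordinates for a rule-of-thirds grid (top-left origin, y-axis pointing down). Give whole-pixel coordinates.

(1851, 650), (3702, 650), (1851, 1300), (3702, 1300)

One third of 5553 is 1851; one third of 1950 is 650.
Vertical third lines at x = 1851 and x = 3702; horizontal third lines at y = 650 and y = 1300.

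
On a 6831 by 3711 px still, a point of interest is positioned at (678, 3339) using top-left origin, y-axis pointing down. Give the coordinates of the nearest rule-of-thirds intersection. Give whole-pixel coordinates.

Third lines: x ∈ {2277, 4554}, y ∈ {1237, 2474}.
678 is closer to x = 2277; 3339 is closer to y = 2474.
So the nearest intersection is the lower-left power point.

x = 2277 px, y = 2474 px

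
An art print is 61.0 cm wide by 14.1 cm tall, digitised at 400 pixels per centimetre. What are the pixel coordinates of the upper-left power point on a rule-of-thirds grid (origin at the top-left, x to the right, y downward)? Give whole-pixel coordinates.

In pixels the canvas is 61.0 × 400 = 24400 wide and 14.1 × 400 = 5640 tall.
The upper-left point is one-third across and one-third down:
x = 1 × 24400/3 ≈ 8133; y = 1 × 5640/3 ≈ 1880.

(8133, 1880)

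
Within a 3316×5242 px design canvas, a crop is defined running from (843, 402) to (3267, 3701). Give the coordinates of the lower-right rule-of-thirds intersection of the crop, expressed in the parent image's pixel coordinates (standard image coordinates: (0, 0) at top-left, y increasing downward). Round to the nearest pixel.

Crop width = 3267 − 843 = 2424 px; one third is 808.00 px.
Crop height = 3701 − 402 = 3299 px; one third is 1099.67 px.
The lower-right point is two-thirds across and two-thirds down within the crop:
x = 843 + 2 × 808.00 ≈ 2459; y = 402 + 2 × 1099.67 ≈ 2601.

x = 2459 px, y = 2601 px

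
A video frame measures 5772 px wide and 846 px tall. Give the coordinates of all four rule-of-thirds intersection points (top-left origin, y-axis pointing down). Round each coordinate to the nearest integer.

(1924, 282), (3848, 282), (1924, 564), (3848, 564)

One third of 5772 is 1924; one third of 846 is 282.
Vertical third lines at x = 1924 and x = 3848; horizontal third lines at y = 282 and y = 564.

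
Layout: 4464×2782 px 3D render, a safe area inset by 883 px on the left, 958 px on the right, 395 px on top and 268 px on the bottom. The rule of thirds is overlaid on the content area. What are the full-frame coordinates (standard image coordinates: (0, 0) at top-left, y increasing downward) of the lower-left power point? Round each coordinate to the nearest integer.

x = 1757 px, y = 1808 px

Content width = 4464 − 883 − 958 = 2623 px; content height = 2782 − 395 − 268 = 2119 px.
Lower-left is one-third across and two-thirds down within the content area.
x = 883 + 1 × 2623/3 = 883 + 874.33 ≈ 1757
y = 395 + 2 × 2119/3 = 395 + 1412.67 ≈ 1808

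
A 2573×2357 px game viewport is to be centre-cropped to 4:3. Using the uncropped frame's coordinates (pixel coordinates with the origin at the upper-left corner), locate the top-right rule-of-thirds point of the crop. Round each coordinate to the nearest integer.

(1715, 857)

2573/2357 < 4/3, so the 4:3 crop keeps the full width 2573 and trims height to 2573 × 3/4 = 1929.75 px.
Top offset = (2357 − 1929.75)/2 = 213.62 px; left offset = 0.
Top-right is two-thirds across and one-third down within the crop:
x = 0.00 + 2 × 2573.00/3 ≈ 1715; y = 213.62 + 1 × 1929.75/3 ≈ 857.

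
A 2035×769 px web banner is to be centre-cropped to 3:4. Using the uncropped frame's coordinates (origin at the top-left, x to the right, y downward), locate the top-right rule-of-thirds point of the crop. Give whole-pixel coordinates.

(1114, 256)

2035/769 > 3/4, so the 3:4 crop keeps the full height 769 and trims width to 769 × 3/4 = 576.75 px.
Left offset = (2035 − 576.75)/2 = 729.12 px; top offset = 0.
Top-right is two-thirds across and one-third down within the crop:
x = 729.12 + 2 × 576.75/3 ≈ 1114; y = 0.00 + 1 × 769.00/3 ≈ 256.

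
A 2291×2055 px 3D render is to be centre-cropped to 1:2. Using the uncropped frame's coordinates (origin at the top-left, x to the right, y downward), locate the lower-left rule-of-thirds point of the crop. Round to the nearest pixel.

2291/2055 > 1/2, so the 1:2 crop keeps the full height 2055 and trims width to 2055 × 1/2 = 1027.50 px.
Left offset = (2291 − 1027.50)/2 = 631.75 px; top offset = 0.
Lower-left is one-third across and two-thirds down within the crop:
x = 631.75 + 1 × 1027.50/3 ≈ 974; y = 0.00 + 2 × 2055.00/3 ≈ 1370.

(974, 1370)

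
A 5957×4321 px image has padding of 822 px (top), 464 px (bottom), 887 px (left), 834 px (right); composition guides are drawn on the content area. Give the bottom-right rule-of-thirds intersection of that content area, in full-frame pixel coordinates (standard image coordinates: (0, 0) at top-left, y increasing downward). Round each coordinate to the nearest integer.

Content width = 5957 − 887 − 834 = 4236 px; content height = 4321 − 822 − 464 = 3035 px.
Bottom-right is two-thirds across and two-thirds down within the content area.
x = 887 + 2 × 4236/3 = 887 + 2824.00 ≈ 3711
y = 822 + 2 × 3035/3 = 822 + 2023.33 ≈ 2845

x = 3711 px, y = 2845 px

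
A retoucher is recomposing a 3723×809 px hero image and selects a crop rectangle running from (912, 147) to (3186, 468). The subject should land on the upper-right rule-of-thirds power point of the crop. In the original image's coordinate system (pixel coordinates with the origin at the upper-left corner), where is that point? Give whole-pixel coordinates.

(2428, 254)

Crop width = 3186 − 912 = 2274 px; one third is 758.00 px.
Crop height = 468 − 147 = 321 px; one third is 107.00 px.
The upper-right point is two-thirds across and one-third down within the crop:
x = 912 + 2 × 758.00 ≈ 2428; y = 147 + 1 × 107.00 ≈ 254.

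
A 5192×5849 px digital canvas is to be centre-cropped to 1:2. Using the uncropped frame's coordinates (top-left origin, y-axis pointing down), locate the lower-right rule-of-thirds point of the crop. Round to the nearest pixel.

5192/5849 > 1/2, so the 1:2 crop keeps the full height 5849 and trims width to 5849 × 1/2 = 2924.50 px.
Left offset = (5192 − 2924.50)/2 = 1133.75 px; top offset = 0.
Lower-right is two-thirds across and two-thirds down within the crop:
x = 1133.75 + 2 × 2924.50/3 ≈ 3083; y = 0.00 + 2 × 5849.00/3 ≈ 3899.

x = 3083 px, y = 3899 px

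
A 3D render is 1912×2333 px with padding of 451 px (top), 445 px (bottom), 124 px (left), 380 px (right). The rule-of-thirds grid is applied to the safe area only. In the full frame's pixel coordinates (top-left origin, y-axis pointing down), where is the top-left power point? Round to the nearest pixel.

Content width = 1912 − 124 − 380 = 1408 px; content height = 2333 − 451 − 445 = 1437 px.
Top-left is one-third across and one-third down within the safe area.
x = 124 + 1 × 1408/3 = 124 + 469.33 ≈ 593
y = 451 + 1 × 1437/3 = 451 + 479.00 ≈ 930

x = 593 px, y = 930 px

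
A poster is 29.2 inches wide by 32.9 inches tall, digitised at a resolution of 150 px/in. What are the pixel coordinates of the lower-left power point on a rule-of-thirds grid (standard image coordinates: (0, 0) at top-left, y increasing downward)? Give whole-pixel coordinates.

In pixels the canvas is 29.2 × 150 = 4380 wide and 32.9 × 150 = 4935 tall.
The lower-left point is one-third across and two-thirds down:
x = 1 × 4380/3 ≈ 1460; y = 2 × 4935/3 ≈ 3290.

(1460, 3290)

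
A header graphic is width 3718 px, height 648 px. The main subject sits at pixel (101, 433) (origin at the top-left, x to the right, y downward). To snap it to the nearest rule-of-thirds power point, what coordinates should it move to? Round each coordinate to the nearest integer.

x = 1239 px, y = 432 px

Third lines: x ∈ {1239, 2479}, y ∈ {216, 432}.
101 is closer to x = 1239; 433 is closer to y = 432.
So the nearest intersection is the lower-left power point.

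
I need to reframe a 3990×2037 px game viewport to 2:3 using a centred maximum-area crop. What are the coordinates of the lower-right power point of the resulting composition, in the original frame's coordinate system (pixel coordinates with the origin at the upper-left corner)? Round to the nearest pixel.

3990/2037 > 2/3, so the 2:3 crop keeps the full height 2037 and trims width to 2037 × 2/3 = 1358.00 px.
Left offset = (3990 − 1358.00)/2 = 1316.00 px; top offset = 0.
Lower-right is two-thirds across and two-thirds down within the crop:
x = 1316.00 + 2 × 1358.00/3 ≈ 2221; y = 0.00 + 2 × 2037.00/3 ≈ 1358.

x = 2221 px, y = 1358 px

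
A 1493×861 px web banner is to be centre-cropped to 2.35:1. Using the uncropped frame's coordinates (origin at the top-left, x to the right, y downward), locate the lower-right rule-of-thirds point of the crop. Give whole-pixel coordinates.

1493/861 < 2.35/1, so the 2.35:1 crop keeps the full width 1493 and trims height to 1493 × 1/2.35 = 635.32 px.
Top offset = (861 − 635.32)/2 = 112.84 px; left offset = 0.
Lower-right is two-thirds across and two-thirds down within the crop:
x = 0.00 + 2 × 1493.00/3 ≈ 995; y = 112.84 + 2 × 635.32/3 ≈ 536.

x = 995 px, y = 536 px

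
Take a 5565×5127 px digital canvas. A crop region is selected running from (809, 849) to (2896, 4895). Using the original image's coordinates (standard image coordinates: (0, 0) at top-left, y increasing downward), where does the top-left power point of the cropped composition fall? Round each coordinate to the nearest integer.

Crop width = 2896 − 809 = 2087 px; one third is 695.67 px.
Crop height = 4895 − 849 = 4046 px; one third is 1348.67 px.
The top-left point is one-third across and one-third down within the crop:
x = 809 + 1 × 695.67 ≈ 1505; y = 849 + 1 × 1348.67 ≈ 2198.

(1505, 2198)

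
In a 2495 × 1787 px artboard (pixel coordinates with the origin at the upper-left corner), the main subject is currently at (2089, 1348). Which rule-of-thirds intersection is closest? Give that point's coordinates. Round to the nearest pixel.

Third lines: x ∈ {832, 1663}, y ∈ {596, 1191}.
2089 is closer to x = 1663; 1348 is closer to y = 1191.
So the nearest intersection is the lower-right power point.

x = 1663 px, y = 1191 px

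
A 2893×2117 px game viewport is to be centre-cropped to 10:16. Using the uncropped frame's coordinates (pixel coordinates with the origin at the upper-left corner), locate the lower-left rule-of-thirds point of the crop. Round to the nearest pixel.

(1226, 1411)

2893/2117 > 10/16, so the 10:16 crop keeps the full height 2117 and trims width to 2117 × 10/16 = 1323.12 px.
Left offset = (2893 − 1323.12)/2 = 784.94 px; top offset = 0.
Lower-left is one-third across and two-thirds down within the crop:
x = 784.94 + 1 × 1323.12/3 ≈ 1226; y = 0.00 + 2 × 2117.00/3 ≈ 1411.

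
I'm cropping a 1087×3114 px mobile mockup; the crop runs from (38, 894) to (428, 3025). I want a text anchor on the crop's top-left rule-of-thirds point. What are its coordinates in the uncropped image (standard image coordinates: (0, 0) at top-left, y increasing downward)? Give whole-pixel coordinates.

Crop width = 428 − 38 = 390 px; one third is 130.00 px.
Crop height = 3025 − 894 = 2131 px; one third is 710.33 px.
The top-left point is one-third across and one-third down within the crop:
x = 38 + 1 × 130.00 ≈ 168; y = 894 + 1 × 710.33 ≈ 1604.

x = 168 px, y = 1604 px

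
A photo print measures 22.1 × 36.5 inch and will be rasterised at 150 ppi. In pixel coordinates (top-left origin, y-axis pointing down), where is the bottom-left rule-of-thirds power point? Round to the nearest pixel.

In pixels the canvas is 22.1 × 150 = 3315 wide and 36.5 × 150 = 5475 tall.
The bottom-left point is one-third across and two-thirds down:
x = 1 × 3315/3 ≈ 1105; y = 2 × 5475/3 ≈ 3650.

(1105, 3650)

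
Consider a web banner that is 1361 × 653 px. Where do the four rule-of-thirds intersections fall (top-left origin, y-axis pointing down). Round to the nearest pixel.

(454, 218), (907, 218), (454, 435), (907, 435)

One third of 1361 is 453.67; one third of 653 is 217.67.
Vertical third lines at x = 454 and x = 907; horizontal third lines at y = 218 and y = 435.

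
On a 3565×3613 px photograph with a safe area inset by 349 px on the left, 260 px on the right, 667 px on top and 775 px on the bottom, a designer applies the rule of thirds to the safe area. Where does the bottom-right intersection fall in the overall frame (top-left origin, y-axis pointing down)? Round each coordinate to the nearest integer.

(2320, 2114)

Content width = 3565 − 349 − 260 = 2956 px; content height = 3613 − 667 − 775 = 2171 px.
Bottom-right is two-thirds across and two-thirds down within the safe area.
x = 349 + 2 × 2956/3 = 349 + 1970.67 ≈ 2320
y = 667 + 2 × 2171/3 = 667 + 1447.33 ≈ 2114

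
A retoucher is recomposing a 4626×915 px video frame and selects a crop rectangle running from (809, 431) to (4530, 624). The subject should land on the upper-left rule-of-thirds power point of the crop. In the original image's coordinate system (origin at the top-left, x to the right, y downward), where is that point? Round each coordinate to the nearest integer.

Crop width = 4530 − 809 = 3721 px; one third is 1240.33 px.
Crop height = 624 − 431 = 193 px; one third is 64.33 px.
The upper-left point is one-third across and one-third down within the crop:
x = 809 + 1 × 1240.33 ≈ 2049; y = 431 + 1 × 64.33 ≈ 495.

(2049, 495)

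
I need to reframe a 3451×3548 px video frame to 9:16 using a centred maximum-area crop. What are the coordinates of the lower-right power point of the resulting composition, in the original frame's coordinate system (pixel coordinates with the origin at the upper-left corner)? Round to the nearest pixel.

3451/3548 > 9/16, so the 9:16 crop keeps the full height 3548 and trims width to 3548 × 9/16 = 1995.75 px.
Left offset = (3451 − 1995.75)/2 = 727.62 px; top offset = 0.
Lower-right is two-thirds across and two-thirds down within the crop:
x = 727.62 + 2 × 1995.75/3 ≈ 2058; y = 0.00 + 2 × 3548.00/3 ≈ 2365.

(2058, 2365)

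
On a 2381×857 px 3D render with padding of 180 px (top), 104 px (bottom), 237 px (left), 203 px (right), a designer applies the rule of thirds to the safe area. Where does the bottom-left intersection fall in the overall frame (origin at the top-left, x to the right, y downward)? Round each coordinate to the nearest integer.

Content width = 2381 − 237 − 203 = 1941 px; content height = 857 − 180 − 104 = 573 px.
Bottom-left is one-third across and two-thirds down within the safe area.
x = 237 + 1 × 1941/3 = 237 + 647.00 ≈ 884
y = 180 + 2 × 573/3 = 180 + 382.00 ≈ 562

(884, 562)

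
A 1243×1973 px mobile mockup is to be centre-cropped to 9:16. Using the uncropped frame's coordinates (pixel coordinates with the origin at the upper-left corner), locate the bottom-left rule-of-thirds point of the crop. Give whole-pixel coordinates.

1243/1973 > 9/16, so the 9:16 crop keeps the full height 1973 and trims width to 1973 × 9/16 = 1109.81 px.
Left offset = (1243 − 1109.81)/2 = 66.59 px; top offset = 0.
Bottom-left is one-third across and two-thirds down within the crop:
x = 66.59 + 1 × 1109.81/3 ≈ 437; y = 0.00 + 2 × 1973.00/3 ≈ 1315.

x = 437 px, y = 1315 px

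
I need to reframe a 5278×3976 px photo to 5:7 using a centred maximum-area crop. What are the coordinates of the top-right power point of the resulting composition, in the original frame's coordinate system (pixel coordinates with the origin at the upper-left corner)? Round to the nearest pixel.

x = 3112 px, y = 1325 px

5278/3976 > 5/7, so the 5:7 crop keeps the full height 3976 and trims width to 3976 × 5/7 = 2840.00 px.
Left offset = (5278 − 2840.00)/2 = 1219.00 px; top offset = 0.
Top-right is two-thirds across and one-third down within the crop:
x = 1219.00 + 2 × 2840.00/3 ≈ 3112; y = 0.00 + 1 × 3976.00/3 ≈ 1325.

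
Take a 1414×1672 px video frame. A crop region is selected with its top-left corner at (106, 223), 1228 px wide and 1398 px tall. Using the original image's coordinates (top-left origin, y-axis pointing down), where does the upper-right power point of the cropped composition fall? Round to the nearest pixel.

x = 925 px, y = 689 px

One third of the crop width 1228 is 409.33 px.
One third of the crop height 1398 is 466.00 px.
The upper-right point is two-thirds across and one-third down within the crop:
x = 106 + 2 × 409.33 ≈ 925; y = 223 + 1 × 466.00 ≈ 689.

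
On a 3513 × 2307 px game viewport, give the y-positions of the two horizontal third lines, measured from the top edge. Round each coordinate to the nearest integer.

769 px and 1538 px

2307 / 3 = 769, so the horizontal lines sit at one and two thirds of 2307.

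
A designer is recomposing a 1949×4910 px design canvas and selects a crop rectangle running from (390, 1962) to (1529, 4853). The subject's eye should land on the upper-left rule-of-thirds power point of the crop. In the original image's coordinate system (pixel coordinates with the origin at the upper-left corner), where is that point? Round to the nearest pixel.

x = 770 px, y = 2926 px

Crop width = 1529 − 390 = 1139 px; one third is 379.67 px.
Crop height = 4853 − 1962 = 2891 px; one third is 963.67 px.
The upper-left point is one-third across and one-third down within the crop:
x = 390 + 1 × 379.67 ≈ 770; y = 1962 + 1 × 963.67 ≈ 2926.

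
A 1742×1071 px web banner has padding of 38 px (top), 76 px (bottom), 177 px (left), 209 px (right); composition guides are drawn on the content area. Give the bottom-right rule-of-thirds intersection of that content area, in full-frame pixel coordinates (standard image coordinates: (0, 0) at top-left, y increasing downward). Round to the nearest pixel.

Content width = 1742 − 177 − 209 = 1356 px; content height = 1071 − 38 − 76 = 957 px.
Bottom-right is two-thirds across and two-thirds down within the content area.
x = 177 + 2 × 1356/3 = 177 + 904.00 ≈ 1081
y = 38 + 2 × 957/3 = 38 + 638.00 ≈ 676

(1081, 676)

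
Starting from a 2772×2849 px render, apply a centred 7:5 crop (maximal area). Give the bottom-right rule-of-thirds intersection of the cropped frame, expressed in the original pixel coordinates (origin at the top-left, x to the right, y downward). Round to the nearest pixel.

x = 1848 px, y = 1755 px

2772/2849 < 7/5, so the 7:5 crop keeps the full width 2772 and trims height to 2772 × 5/7 = 1980.00 px.
Top offset = (2849 − 1980.00)/2 = 434.50 px; left offset = 0.
Bottom-right is two-thirds across and two-thirds down within the crop:
x = 0.00 + 2 × 2772.00/3 ≈ 1848; y = 434.50 + 2 × 1980.00/3 ≈ 1755.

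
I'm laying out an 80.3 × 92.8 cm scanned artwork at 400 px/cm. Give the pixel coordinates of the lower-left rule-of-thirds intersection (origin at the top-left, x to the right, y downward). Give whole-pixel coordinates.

x = 10707 px, y = 24747 px

In pixels the canvas is 80.3 × 400 = 32120 wide and 92.8 × 400 = 37120 tall.
The lower-left point is one-third across and two-thirds down:
x = 1 × 32120/3 ≈ 10707; y = 2 × 37120/3 ≈ 24747.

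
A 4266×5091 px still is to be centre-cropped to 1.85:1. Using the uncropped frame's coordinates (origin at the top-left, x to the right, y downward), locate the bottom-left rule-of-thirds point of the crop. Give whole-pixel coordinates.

4266/5091 < 1.85/1, so the 1.85:1 crop keeps the full width 4266 and trims height to 4266 × 1/1.85 = 2305.95 px.
Top offset = (5091 − 2305.95)/2 = 1392.53 px; left offset = 0.
Bottom-left is one-third across and two-thirds down within the crop:
x = 0.00 + 1 × 4266.00/3 ≈ 1422; y = 1392.53 + 2 × 2305.95/3 ≈ 2930.

x = 1422 px, y = 2930 px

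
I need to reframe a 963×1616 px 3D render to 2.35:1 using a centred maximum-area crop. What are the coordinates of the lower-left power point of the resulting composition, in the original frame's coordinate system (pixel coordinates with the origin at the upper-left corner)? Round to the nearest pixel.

963/1616 < 2.35/1, so the 2.35:1 crop keeps the full width 963 and trims height to 963 × 1/2.35 = 409.79 px.
Top offset = (1616 − 409.79)/2 = 603.11 px; left offset = 0.
Lower-left is one-third across and two-thirds down within the crop:
x = 0.00 + 1 × 963.00/3 ≈ 321; y = 603.11 + 2 × 409.79/3 ≈ 876.

(321, 876)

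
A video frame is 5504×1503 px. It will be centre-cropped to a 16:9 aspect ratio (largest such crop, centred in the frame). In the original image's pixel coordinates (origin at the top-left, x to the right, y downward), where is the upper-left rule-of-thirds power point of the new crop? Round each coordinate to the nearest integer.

5504/1503 > 16/9, so the 16:9 crop keeps the full height 1503 and trims width to 1503 × 16/9 = 2672.00 px.
Left offset = (5504 − 2672.00)/2 = 1416.00 px; top offset = 0.
Upper-left is one-third across and one-third down within the crop:
x = 1416.00 + 1 × 2672.00/3 ≈ 2307; y = 0.00 + 1 × 1503.00/3 ≈ 501.

x = 2307 px, y = 501 px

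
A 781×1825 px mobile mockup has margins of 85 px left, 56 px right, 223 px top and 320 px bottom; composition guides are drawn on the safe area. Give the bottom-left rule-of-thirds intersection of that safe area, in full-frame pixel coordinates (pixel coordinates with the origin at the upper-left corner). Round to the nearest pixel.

x = 298 px, y = 1078 px

Content width = 781 − 85 − 56 = 640 px; content height = 1825 − 223 − 320 = 1282 px.
Bottom-left is one-third across and two-thirds down within the safe area.
x = 85 + 1 × 640/3 = 85 + 213.33 ≈ 298
y = 223 + 2 × 1282/3 = 223 + 854.67 ≈ 1078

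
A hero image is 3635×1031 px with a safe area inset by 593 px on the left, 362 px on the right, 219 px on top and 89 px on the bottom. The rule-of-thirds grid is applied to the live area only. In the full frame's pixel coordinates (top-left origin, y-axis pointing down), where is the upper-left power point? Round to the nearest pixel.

(1486, 460)

Content width = 3635 − 593 − 362 = 2680 px; content height = 1031 − 219 − 89 = 723 px.
Upper-left is one-third across and one-third down within the live area.
x = 593 + 1 × 2680/3 = 593 + 893.33 ≈ 1486
y = 219 + 1 × 723/3 = 219 + 241.00 ≈ 460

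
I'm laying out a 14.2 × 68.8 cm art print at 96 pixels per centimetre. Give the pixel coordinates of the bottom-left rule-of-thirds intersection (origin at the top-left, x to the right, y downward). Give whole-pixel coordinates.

x = 454 px, y = 4403 px

In pixels the canvas is 14.2 × 96 = 1363.2 wide and 68.8 × 96 = 6604.8 tall.
The bottom-left point is one-third across and two-thirds down:
x = 1 × 1363.2/3 ≈ 454; y = 2 × 6604.8/3 ≈ 4403.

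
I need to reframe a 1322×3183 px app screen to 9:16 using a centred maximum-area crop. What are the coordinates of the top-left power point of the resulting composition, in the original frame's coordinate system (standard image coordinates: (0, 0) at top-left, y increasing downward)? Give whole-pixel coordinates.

x = 441 px, y = 1200 px

1322/3183 < 9/16, so the 9:16 crop keeps the full width 1322 and trims height to 1322 × 16/9 = 2350.22 px.
Top offset = (3183 − 2350.22)/2 = 416.39 px; left offset = 0.
Top-left is one-third across and one-third down within the crop:
x = 0.00 + 1 × 1322.00/3 ≈ 441; y = 416.39 + 1 × 2350.22/3 ≈ 1200.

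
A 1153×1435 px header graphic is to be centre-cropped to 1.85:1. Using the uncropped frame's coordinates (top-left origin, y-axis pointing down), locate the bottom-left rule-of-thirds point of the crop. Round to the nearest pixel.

x = 384 px, y = 821 px

1153/1435 < 1.85/1, so the 1.85:1 crop keeps the full width 1153 and trims height to 1153 × 1/1.85 = 623.24 px.
Top offset = (1435 − 623.24)/2 = 405.88 px; left offset = 0.
Bottom-left is one-third across and two-thirds down within the crop:
x = 0.00 + 1 × 1153.00/3 ≈ 384; y = 405.88 + 2 × 623.24/3 ≈ 821.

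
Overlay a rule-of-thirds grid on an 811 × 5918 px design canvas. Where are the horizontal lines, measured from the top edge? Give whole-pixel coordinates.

y = 1973 px and y = 3945 px

5918 / 3 = 1972.67, so the horizontal lines sit at one and two thirds of 5918.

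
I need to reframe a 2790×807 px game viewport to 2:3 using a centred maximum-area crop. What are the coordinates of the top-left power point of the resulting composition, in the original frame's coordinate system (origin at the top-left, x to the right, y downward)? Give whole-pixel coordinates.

x = 1305 px, y = 269 px

2790/807 > 2/3, so the 2:3 crop keeps the full height 807 and trims width to 807 × 2/3 = 538.00 px.
Left offset = (2790 − 538.00)/2 = 1126.00 px; top offset = 0.
Top-left is one-third across and one-third down within the crop:
x = 1126.00 + 1 × 538.00/3 ≈ 1305; y = 0.00 + 1 × 807.00/3 ≈ 269.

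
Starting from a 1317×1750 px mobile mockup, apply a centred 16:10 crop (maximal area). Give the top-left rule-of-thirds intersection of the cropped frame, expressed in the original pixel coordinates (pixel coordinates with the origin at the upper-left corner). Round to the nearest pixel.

1317/1750 < 16/10, so the 16:10 crop keeps the full width 1317 and trims height to 1317 × 10/16 = 823.12 px.
Top offset = (1750 − 823.12)/2 = 463.44 px; left offset = 0.
Top-left is one-third across and one-third down within the crop:
x = 0.00 + 1 × 1317.00/3 ≈ 439; y = 463.44 + 1 × 823.12/3 ≈ 738.

(439, 738)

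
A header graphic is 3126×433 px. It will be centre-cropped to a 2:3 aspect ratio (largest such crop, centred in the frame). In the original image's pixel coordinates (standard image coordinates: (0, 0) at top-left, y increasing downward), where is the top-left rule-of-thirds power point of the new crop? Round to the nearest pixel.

x = 1515 px, y = 144 px

3126/433 > 2/3, so the 2:3 crop keeps the full height 433 and trims width to 433 × 2/3 = 288.67 px.
Left offset = (3126 − 288.67)/2 = 1418.67 px; top offset = 0.
Top-left is one-third across and one-third down within the crop:
x = 1418.67 + 1 × 288.67/3 ≈ 1515; y = 0.00 + 1 × 433.00/3 ≈ 144.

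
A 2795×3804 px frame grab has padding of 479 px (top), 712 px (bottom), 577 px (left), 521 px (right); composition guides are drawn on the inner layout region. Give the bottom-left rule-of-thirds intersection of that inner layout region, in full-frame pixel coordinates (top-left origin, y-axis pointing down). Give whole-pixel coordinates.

Content width = 2795 − 577 − 521 = 1697 px; content height = 3804 − 479 − 712 = 2613 px.
Bottom-left is one-third across and two-thirds down within the inner layout region.
x = 577 + 1 × 1697/3 = 577 + 565.67 ≈ 1143
y = 479 + 2 × 2613/3 = 479 + 1742.00 ≈ 2221

x = 1143 px, y = 2221 px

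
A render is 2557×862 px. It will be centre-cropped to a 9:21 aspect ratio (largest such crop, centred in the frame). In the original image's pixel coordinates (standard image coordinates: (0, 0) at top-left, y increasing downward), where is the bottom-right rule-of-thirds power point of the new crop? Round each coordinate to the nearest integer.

(1340, 575)

2557/862 > 9/21, so the 9:21 crop keeps the full height 862 and trims width to 862 × 9/21 = 369.43 px.
Left offset = (2557 − 369.43)/2 = 1093.79 px; top offset = 0.
Bottom-right is two-thirds across and two-thirds down within the crop:
x = 1093.79 + 2 × 369.43/3 ≈ 1340; y = 0.00 + 2 × 862.00/3 ≈ 575.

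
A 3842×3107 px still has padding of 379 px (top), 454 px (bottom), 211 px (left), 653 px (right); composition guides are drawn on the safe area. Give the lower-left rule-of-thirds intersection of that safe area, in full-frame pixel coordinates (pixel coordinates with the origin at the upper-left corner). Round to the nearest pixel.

(1204, 1895)

Content width = 3842 − 211 − 653 = 2978 px; content height = 3107 − 379 − 454 = 2274 px.
Lower-left is one-third across and two-thirds down within the safe area.
x = 211 + 1 × 2978/3 = 211 + 992.67 ≈ 1204
y = 379 + 2 × 2274/3 = 379 + 1516.00 ≈ 1895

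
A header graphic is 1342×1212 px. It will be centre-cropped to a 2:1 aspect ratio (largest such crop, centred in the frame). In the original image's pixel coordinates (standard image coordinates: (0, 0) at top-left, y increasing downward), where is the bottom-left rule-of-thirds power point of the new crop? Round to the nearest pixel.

1342/1212 < 2/1, so the 2:1 crop keeps the full width 1342 and trims height to 1342 × 1/2 = 671.00 px.
Top offset = (1212 − 671.00)/2 = 270.50 px; left offset = 0.
Bottom-left is one-third across and two-thirds down within the crop:
x = 0.00 + 1 × 1342.00/3 ≈ 447; y = 270.50 + 2 × 671.00/3 ≈ 718.

x = 447 px, y = 718 px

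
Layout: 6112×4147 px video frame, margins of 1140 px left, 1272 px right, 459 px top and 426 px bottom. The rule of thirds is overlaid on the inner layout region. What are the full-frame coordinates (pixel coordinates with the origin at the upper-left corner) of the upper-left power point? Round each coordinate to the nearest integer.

x = 2373 px, y = 1546 px

Content width = 6112 − 1140 − 1272 = 3700 px; content height = 4147 − 459 − 426 = 3262 px.
Upper-left is one-third across and one-third down within the inner layout region.
x = 1140 + 1 × 3700/3 = 1140 + 1233.33 ≈ 2373
y = 459 + 1 × 3262/3 = 459 + 1087.33 ≈ 1546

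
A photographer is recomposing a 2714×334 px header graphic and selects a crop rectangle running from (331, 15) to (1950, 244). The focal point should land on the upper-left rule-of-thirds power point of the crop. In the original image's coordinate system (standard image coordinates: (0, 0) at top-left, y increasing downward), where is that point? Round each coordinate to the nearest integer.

(871, 91)

Crop width = 1950 − 331 = 1619 px; one third is 539.67 px.
Crop height = 244 − 15 = 229 px; one third is 76.33 px.
The upper-left point is one-third across and one-third down within the crop:
x = 331 + 1 × 539.67 ≈ 871; y = 15 + 1 × 76.33 ≈ 91.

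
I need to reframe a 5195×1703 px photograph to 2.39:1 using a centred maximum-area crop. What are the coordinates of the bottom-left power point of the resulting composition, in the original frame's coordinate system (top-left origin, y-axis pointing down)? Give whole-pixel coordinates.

5195/1703 > 2.39/1, so the 2.39:1 crop keeps the full height 1703 and trims width to 1703 × 2.39/1 = 4070.17 px.
Left offset = (5195 − 4070.17)/2 = 562.41 px; top offset = 0.
Bottom-left is one-third across and two-thirds down within the crop:
x = 562.41 + 1 × 4070.17/3 ≈ 1919; y = 0.00 + 2 × 1703.00/3 ≈ 1135.

x = 1919 px, y = 1135 px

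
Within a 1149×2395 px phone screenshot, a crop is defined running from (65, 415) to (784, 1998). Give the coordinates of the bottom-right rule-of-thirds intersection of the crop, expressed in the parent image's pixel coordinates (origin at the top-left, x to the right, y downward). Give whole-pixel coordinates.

x = 544 px, y = 1470 px

Crop width = 784 − 65 = 719 px; one third is 239.67 px.
Crop height = 1998 − 415 = 1583 px; one third is 527.67 px.
The bottom-right point is two-thirds across and two-thirds down within the crop:
x = 65 + 2 × 239.67 ≈ 544; y = 415 + 2 × 527.67 ≈ 1470.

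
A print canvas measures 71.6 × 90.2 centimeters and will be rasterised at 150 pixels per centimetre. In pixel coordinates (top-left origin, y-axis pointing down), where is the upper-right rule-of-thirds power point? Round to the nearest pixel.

In pixels the canvas is 71.6 × 150 = 10740 wide and 90.2 × 150 = 13530 tall.
The upper-right point is two-thirds across and one-third down:
x = 2 × 10740/3 ≈ 7160; y = 1 × 13530/3 ≈ 4510.

(7160, 4510)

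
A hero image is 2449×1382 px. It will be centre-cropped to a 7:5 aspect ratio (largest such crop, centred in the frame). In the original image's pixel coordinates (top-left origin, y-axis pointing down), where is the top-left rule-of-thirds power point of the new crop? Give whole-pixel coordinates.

(902, 461)

2449/1382 > 7/5, so the 7:5 crop keeps the full height 1382 and trims width to 1382 × 7/5 = 1934.80 px.
Left offset = (2449 − 1934.80)/2 = 257.10 px; top offset = 0.
Top-left is one-third across and one-third down within the crop:
x = 257.10 + 1 × 1934.80/3 ≈ 902; y = 0.00 + 1 × 1382.00/3 ≈ 461.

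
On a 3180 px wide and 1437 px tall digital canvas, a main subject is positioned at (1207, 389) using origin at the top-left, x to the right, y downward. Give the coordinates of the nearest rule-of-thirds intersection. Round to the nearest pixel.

Third lines: x ∈ {1060, 2120}, y ∈ {479, 958}.
1207 is closer to x = 1060; 389 is closer to y = 479.
So the nearest intersection is the upper-left power point.

(1060, 479)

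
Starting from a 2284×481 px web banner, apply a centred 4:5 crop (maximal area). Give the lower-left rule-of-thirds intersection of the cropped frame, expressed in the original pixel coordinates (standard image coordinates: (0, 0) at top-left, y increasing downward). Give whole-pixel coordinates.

x = 1078 px, y = 321 px

2284/481 > 4/5, so the 4:5 crop keeps the full height 481 and trims width to 481 × 4/5 = 384.80 px.
Left offset = (2284 − 384.80)/2 = 949.60 px; top offset = 0.
Lower-left is one-third across and two-thirds down within the crop:
x = 949.60 + 1 × 384.80/3 ≈ 1078; y = 0.00 + 2 × 481.00/3 ≈ 321.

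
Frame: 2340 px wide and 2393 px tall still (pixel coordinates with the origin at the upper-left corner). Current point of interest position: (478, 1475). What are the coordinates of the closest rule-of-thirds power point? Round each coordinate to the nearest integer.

Third lines: x ∈ {780, 1560}, y ∈ {798, 1595}.
478 is closer to x = 780; 1475 is closer to y = 1595.
So the nearest intersection is the lower-left power point.

(780, 1595)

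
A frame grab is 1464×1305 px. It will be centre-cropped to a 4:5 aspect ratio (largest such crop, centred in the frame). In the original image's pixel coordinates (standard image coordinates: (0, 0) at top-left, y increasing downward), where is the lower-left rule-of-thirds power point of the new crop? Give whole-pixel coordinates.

x = 558 px, y = 870 px

1464/1305 > 4/5, so the 4:5 crop keeps the full height 1305 and trims width to 1305 × 4/5 = 1044.00 px.
Left offset = (1464 − 1044.00)/2 = 210.00 px; top offset = 0.
Lower-left is one-third across and two-thirds down within the crop:
x = 210.00 + 1 × 1044.00/3 ≈ 558; y = 0.00 + 2 × 1305.00/3 ≈ 870.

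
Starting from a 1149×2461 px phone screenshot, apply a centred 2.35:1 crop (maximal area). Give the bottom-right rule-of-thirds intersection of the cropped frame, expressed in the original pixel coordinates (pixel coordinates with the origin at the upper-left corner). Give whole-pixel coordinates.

1149/2461 < 2.35/1, so the 2.35:1 crop keeps the full width 1149 and trims height to 1149 × 1/2.35 = 488.94 px.
Top offset = (2461 − 488.94)/2 = 986.03 px; left offset = 0.
Bottom-right is two-thirds across and two-thirds down within the crop:
x = 0.00 + 2 × 1149.00/3 ≈ 766; y = 986.03 + 2 × 488.94/3 ≈ 1312.

x = 766 px, y = 1312 px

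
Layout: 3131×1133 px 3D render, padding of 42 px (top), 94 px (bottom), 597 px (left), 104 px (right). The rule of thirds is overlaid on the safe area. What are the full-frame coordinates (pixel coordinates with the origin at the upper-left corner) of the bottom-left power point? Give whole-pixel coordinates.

(1407, 707)

Content width = 3131 − 597 − 104 = 2430 px; content height = 1133 − 42 − 94 = 997 px.
Bottom-left is one-third across and two-thirds down within the safe area.
x = 597 + 1 × 2430/3 = 597 + 810.00 ≈ 1407
y = 42 + 2 × 997/3 = 42 + 664.67 ≈ 707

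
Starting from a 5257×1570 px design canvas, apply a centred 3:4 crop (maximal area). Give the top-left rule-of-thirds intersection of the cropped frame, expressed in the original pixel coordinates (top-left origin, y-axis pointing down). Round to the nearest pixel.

x = 2432 px, y = 523 px

5257/1570 > 3/4, so the 3:4 crop keeps the full height 1570 and trims width to 1570 × 3/4 = 1177.50 px.
Left offset = (5257 − 1177.50)/2 = 2039.75 px; top offset = 0.
Top-left is one-third across and one-third down within the crop:
x = 2039.75 + 1 × 1177.50/3 ≈ 2432; y = 0.00 + 1 × 1570.00/3 ≈ 523.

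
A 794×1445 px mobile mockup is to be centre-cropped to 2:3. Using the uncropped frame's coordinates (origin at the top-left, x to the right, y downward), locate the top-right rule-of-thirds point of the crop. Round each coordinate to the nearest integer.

(529, 524)

794/1445 < 2/3, so the 2:3 crop keeps the full width 794 and trims height to 794 × 3/2 = 1191.00 px.
Top offset = (1445 − 1191.00)/2 = 127.00 px; left offset = 0.
Top-right is two-thirds across and one-third down within the crop:
x = 0.00 + 2 × 794.00/3 ≈ 529; y = 127.00 + 1 × 1191.00/3 ≈ 524.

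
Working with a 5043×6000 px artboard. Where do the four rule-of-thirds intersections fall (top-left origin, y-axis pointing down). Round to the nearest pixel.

(1681, 2000), (3362, 2000), (1681, 4000), (3362, 4000)

One third of 5043 is 1681; one third of 6000 is 2000.
Vertical third lines at x = 1681 and x = 3362; horizontal third lines at y = 2000 and y = 4000.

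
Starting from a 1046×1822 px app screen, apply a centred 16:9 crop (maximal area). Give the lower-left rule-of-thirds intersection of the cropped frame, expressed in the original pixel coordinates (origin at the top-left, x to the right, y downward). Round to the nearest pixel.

1046/1822 < 16/9, so the 16:9 crop keeps the full width 1046 and trims height to 1046 × 9/16 = 588.38 px.
Top offset = (1822 − 588.38)/2 = 616.81 px; left offset = 0.
Lower-left is one-third across and two-thirds down within the crop:
x = 0.00 + 1 × 1046.00/3 ≈ 349; y = 616.81 + 2 × 588.38/3 ≈ 1009.

(349, 1009)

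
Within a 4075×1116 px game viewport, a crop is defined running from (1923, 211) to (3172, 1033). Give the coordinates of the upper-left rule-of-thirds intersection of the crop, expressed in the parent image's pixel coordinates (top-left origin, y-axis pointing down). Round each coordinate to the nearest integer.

(2339, 485)

Crop width = 3172 − 1923 = 1249 px; one third is 416.33 px.
Crop height = 1033 − 211 = 822 px; one third is 274.00 px.
The upper-left point is one-third across and one-third down within the crop:
x = 1923 + 1 × 416.33 ≈ 2339; y = 211 + 1 × 274.00 ≈ 485.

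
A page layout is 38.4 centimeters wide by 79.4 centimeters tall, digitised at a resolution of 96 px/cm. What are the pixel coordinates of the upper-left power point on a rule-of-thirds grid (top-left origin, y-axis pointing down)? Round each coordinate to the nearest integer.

In pixels the canvas is 38.4 × 96 = 3686.4 wide and 79.4 × 96 = 7622.4 tall.
The upper-left point is one-third across and one-third down:
x = 1 × 3686.4/3 ≈ 1229; y = 1 × 7622.4/3 ≈ 2541.

(1229, 2541)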